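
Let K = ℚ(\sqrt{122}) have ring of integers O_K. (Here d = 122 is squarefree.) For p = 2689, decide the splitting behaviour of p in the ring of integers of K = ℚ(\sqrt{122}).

split

d = 122 ≡ 2 (mod 4), so O_K = ℤ[√122] and disc(K) = 4d = 488.
disc(K) = 488 is not divisible by 2689; 2689 is unramified.
Legendre symbol by Euler's criterion: (122/2689) ≡ 122^1344 ≡ 1 (mod 2689), i.e. (122/2689) = 1.
d is a quadratic residue mod p, hence 2689 splits in O_K.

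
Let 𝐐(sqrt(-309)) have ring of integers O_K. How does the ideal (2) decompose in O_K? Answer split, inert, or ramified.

d = -309 ≡ 3 (mod 4), so O_K = ℤ[√-309] and disc(K) = 4d = -1236.
2 divides disc(K) = -1236, so 2 ramifies.

p ramifies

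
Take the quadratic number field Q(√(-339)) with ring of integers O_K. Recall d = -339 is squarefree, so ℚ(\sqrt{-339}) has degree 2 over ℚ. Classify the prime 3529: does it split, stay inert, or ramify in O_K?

split

-339 mod 4 = 1, hence disc K = -339 and O_K = ℤ[(1+√-339)/2].
Since gcd(3529, -339) = 1 the prime 3529 does not ramify.
Compute (-339/3529) via Euler: 3190^((3529-1)/2) mod 3529 = 1, so (-339/3529) = 1.
(-339/3529) = 1, so 3529 splits.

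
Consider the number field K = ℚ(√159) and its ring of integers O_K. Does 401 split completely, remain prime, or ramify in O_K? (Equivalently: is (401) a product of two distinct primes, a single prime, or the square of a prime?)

Since 159 ≢ 1 mod 4, the ring of integers is ℤ[√159] with discriminant 4·159 = 636.
401 ∤ 636, so 401 is unramified.
Euler's criterion: 159^200 mod 401 = 1. Thus (159|401) = 1.
(159/401) = 1, so 401 splits.

p splits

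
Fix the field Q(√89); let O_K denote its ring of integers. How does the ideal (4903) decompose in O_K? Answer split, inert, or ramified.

d = 89 ≡ 1 (mod 4), so O_K = ℤ[(1+√89)/2] and disc(K) = d = 89.
Since gcd(4903, 89) = 1 the prime 4903 does not ramify.
Euler's criterion: 89^2451 mod 4903 = 1. Thus (89|4903) = 1.
d is a quadratic residue mod p, hence 4903 splits in O_K.

p splits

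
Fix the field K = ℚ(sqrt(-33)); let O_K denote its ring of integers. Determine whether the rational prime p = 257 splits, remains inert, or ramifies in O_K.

-33 mod 4 = 3, hence disc K = 4·(-33) = -132 and O_K = ℤ[√-33].
257 ∤ -132, so 257 is unramified.
Euler's criterion: (-33)^128 mod 257 = 256. Thus (-33|257) = -1.
d is a non-residue mod p, hence 257 remains inert in O_K.

257 remains inert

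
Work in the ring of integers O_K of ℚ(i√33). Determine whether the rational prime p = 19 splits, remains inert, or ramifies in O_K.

splits completely

-33 mod 4 = 3, hence disc K = 4·(-33) = -132 and O_K = ℤ[√-33].
Since gcd(19, -132) = 1 the prime 19 does not ramify.
Euler's criterion: (-33)^9 mod 19 = 1. Thus (-33|19) = 1.
Legendre symbol 1 ⇒ 19 is split.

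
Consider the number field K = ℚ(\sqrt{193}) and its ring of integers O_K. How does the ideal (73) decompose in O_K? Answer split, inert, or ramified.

73 remains inert

d = 193 ≡ 1 (mod 4), so O_K = ℤ[(1+√193)/2] and disc(K) = d = 193.
disc(K) = 193 is not divisible by 73; 73 is unramified.
Legendre symbol by Euler's criterion: (193/73) ≡ 193^36 ≡ 72 (mod 73), i.e. (193/73) = -1.
d is a non-residue mod p, hence 73 remains inert in O_K.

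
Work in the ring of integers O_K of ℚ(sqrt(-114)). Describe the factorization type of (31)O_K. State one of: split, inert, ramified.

-114 mod 4 = 2, hence disc K = 4·(-114) = -456 and O_K = ℤ[√-114].
31 ∤ -456, so 31 is unramified.
Compute (-114/31) via Euler: 10^((31-1)/2) mod 31 = 1, so (-114/31) = 1.
Legendre symbol 1 ⇒ 31 is split.

split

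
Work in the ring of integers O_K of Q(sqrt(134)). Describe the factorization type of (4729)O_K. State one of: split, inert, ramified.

split

Since 134 ≢ 1 mod 4, the ring of integers is ℤ[√134] with discriminant 4·134 = 536.
Since gcd(4729, 536) = 1 the prime 4729 does not ramify.
Euler's criterion: 134^2364 mod 4729 = 1. Thus (134|4729) = 1.
Legendre symbol 1 ⇒ 4729 is split.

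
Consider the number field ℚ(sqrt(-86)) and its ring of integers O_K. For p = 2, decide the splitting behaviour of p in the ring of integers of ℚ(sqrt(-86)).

-86 mod 4 = 2, hence disc K = 4·(-86) = -344 and O_K = ℤ[√-86].
disc(K) = -344 = 2·(-172), so p = 2 is ramified.

ramified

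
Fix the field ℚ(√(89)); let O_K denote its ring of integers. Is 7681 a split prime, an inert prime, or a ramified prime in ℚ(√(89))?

89 mod 4 = 1, hence disc K = 89 and O_K = ℤ[(1+√89)/2].
7681 ∤ 89, so 7681 is unramified.
(89/7681) = 89^3840 mod 7681 = 7680, giving Legendre symbol -1.
Legendre symbol -1 ⇒ 7681 is inert.

7681 remains inert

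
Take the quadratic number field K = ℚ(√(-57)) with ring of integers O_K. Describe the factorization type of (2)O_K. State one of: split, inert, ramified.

ramifies in O_K

d = -57 ≡ 3 (mod 4), so O_K = ℤ[√-57] and disc(K) = 4d = -228.
Ramification test: 2 | -228. The prime 2 ramifies in K.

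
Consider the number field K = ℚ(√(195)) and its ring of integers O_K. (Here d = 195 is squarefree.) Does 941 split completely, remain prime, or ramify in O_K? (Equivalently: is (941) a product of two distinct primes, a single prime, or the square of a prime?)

splits completely

Since 195 ≢ 1 mod 4, the ring of integers is ℤ[√195] with discriminant 4·195 = 780.
Since gcd(941, 780) = 1 the prime 941 does not ramify.
Compute (195/941) via Euler: 195^((941-1)/2) mod 941 = 1, so (195/941) = 1.
(195/941) = 1, so 941 splits.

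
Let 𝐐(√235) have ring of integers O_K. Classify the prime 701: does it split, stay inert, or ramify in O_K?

d = 235 ≡ 3 (mod 4), so O_K = ℤ[√235] and disc(K) = 4d = 940.
Since gcd(701, 940) = 1 the prime 701 does not ramify.
Euler's criterion: 235^350 mod 701 = 700. Thus (235|701) = -1.
d is a non-residue mod p, hence 701 remains inert in O_K.

remains prime (inert)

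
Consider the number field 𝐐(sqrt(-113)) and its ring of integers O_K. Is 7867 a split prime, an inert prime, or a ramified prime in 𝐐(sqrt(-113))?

splits completely

Since -113 ≢ 1 mod 4, the ring of integers is ℤ[√-113] with discriminant 4·(-113) = -452.
Since gcd(7867, -452) = 1 the prime 7867 does not ramify.
Euler's criterion: (-113)^3933 mod 7867 = 1. Thus (-113|7867) = 1.
d is a quadratic residue mod p, hence 7867 splits in O_K.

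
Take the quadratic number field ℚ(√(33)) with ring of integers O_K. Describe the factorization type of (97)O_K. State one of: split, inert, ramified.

p splits

33 mod 4 = 1, hence disc K = 33 and O_K = ℤ[(1+√33)/2].
disc(K) = 33 is not divisible by 97; 97 is unramified.
(33/97) = 33^48 mod 97 = 1, giving Legendre symbol 1.
d is a quadratic residue mod p, hence 97 splits in O_K.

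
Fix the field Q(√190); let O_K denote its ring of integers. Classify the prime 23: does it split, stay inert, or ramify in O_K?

190 mod 4 = 2, hence disc K = 4·190 = 760 and O_K = ℤ[√190].
23 ∤ 760, so 23 is unramified.
Euler's criterion: 190^11 mod 23 = 1. Thus (190|23) = 1.
(190/23) = 1, so 23 splits.

splits completely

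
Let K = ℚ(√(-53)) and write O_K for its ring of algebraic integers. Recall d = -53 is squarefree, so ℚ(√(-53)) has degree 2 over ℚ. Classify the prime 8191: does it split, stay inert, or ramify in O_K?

8191 remains inert

Since -53 ≢ 1 mod 4, the ring of integers is ℤ[√-53] with discriminant 4·(-53) = -212.
disc(K) = -212 is not divisible by 8191; 8191 is unramified.
(-53/8191) = 8138^4095 mod 8191 = 8190, giving Legendre symbol -1.
Legendre symbol -1 ⇒ 8191 is inert.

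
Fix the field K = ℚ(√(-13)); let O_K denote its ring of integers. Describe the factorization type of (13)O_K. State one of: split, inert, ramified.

ramified

d = -13 ≡ 3 (mod 4), so O_K = ℤ[√-13] and disc(K) = 4d = -52.
disc(K) = -52 = 13·(-4), so p = 13 is ramified.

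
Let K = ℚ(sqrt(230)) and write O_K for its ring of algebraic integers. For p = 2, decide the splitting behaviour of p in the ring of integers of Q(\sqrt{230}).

d = 230 ≡ 2 (mod 4), so O_K = ℤ[√230] and disc(K) = 4d = 920.
Ramification test: 2 | 920. The prime 2 ramifies in K.

ramifies in O_K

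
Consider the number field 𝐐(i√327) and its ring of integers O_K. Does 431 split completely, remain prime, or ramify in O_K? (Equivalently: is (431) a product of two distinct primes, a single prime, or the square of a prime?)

-327 mod 4 = 1, hence disc K = -327 and O_K = ℤ[(1+√-327)/2].
Since gcd(431, -327) = 1 the prime 431 does not ramify.
Legendre symbol by Euler's criterion: (-327/431) ≡ (-327)^215 ≡ 430 (mod 431), i.e. (-327/431) = -1.
d is a non-residue mod p, hence 431 remains inert in O_K.

inert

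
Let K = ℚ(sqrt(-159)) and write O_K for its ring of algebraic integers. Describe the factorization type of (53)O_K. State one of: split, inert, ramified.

p ramifies

d = -159 ≡ 1 (mod 4), so O_K = ℤ[(1+√-159)/2] and disc(K) = d = -159.
disc(K) = -159 = 53·(-3), so p = 53 is ramified.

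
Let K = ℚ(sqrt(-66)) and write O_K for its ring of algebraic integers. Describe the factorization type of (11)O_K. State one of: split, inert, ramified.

Since -66 ≢ 1 mod 4, the ring of integers is ℤ[√-66] with discriminant 4·(-66) = -264.
disc(K) = -264 = 11·(-24), so p = 11 is ramified.

11 is ramified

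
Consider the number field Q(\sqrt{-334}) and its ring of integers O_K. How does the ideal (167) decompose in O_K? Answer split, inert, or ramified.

p ramifies

-334 mod 4 = 2, hence disc K = 4·(-334) = -1336 and O_K = ℤ[√-334].
167 divides disc(K) = -1336, so 167 ramifies.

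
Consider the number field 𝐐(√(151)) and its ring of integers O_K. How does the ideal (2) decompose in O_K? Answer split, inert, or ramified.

ramifies in O_K

151 mod 4 = 3, hence disc K = 4·151 = 604 and O_K = ℤ[√151].
disc(K) = 604 = 2·302, so p = 2 is ramified.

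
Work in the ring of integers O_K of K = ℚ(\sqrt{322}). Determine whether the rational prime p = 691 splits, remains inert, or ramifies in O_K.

split — (691) = 𝔭₁𝔭₂ with 𝔭₁ ≠ 𝔭₂

Since 322 ≢ 1 mod 4, the ring of integers is ℤ[√322] with discriminant 4·322 = 1288.
disc(K) = 1288 is not divisible by 691; 691 is unramified.
(322/691) = 322^345 mod 691 = 1, giving Legendre symbol 1.
(322/691) = 1, so 691 splits.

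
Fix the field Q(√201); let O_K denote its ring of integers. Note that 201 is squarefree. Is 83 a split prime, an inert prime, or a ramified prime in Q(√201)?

Since 201 ≡ 1 mod 4, the ring of integers is ℤ[(1+√201)/2] with discriminant 201.
disc(K) = 201 is not divisible by 83; 83 is unramified.
(201/83) = 35^41 mod 83 = 82, giving Legendre symbol -1.
d is a non-residue mod p, hence 83 remains inert in O_K.

83 remains inert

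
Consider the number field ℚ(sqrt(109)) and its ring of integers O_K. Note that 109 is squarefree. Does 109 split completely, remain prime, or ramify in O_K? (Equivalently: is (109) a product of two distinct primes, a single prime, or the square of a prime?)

p ramifies

109 mod 4 = 1, hence disc K = 109 and O_K = ℤ[(1+√109)/2].
disc(K) = 109 = 109·1, so p = 109 is ramified.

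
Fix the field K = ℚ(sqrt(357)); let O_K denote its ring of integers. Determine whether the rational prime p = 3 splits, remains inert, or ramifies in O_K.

Since 357 ≡ 1 mod 4, the ring of integers is ℤ[(1+√357)/2] with discriminant 357.
disc(K) = 357 = 3·119, so p = 3 is ramified.

ramified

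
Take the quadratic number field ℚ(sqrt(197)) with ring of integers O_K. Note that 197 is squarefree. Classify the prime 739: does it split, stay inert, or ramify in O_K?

split — (739) = 𝔭₁𝔭₂ with 𝔭₁ ≠ 𝔭₂

Since 197 ≡ 1 mod 4, the ring of integers is ℤ[(1+√197)/2] with discriminant 197.
Since gcd(739, 197) = 1 the prime 739 does not ramify.
Legendre symbol by Euler's criterion: (197/739) ≡ 197^369 ≡ 1 (mod 739), i.e. (197/739) = 1.
Legendre symbol 1 ⇒ 739 is split.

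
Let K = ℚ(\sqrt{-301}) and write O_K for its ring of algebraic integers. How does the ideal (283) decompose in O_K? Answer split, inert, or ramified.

-301 mod 4 = 3, hence disc K = 4·(-301) = -1204 and O_K = ℤ[√-301].
283 ∤ -1204, so 283 is unramified.
Legendre symbol by Euler's criterion: (-301/283) ≡ (-301)^141 ≡ 1 (mod 283), i.e. (-301/283) = 1.
d is a quadratic residue mod p, hence 283 splits in O_K.

split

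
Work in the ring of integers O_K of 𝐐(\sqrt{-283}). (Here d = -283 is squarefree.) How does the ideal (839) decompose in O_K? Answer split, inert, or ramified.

-283 mod 4 = 1, hence disc K = -283 and O_K = ℤ[(1+√-283)/2].
disc(K) = -283 is not divisible by 839; 839 is unramified.
Euler's criterion: (-283)^419 mod 839 = 838. Thus (-283|839) = -1.
d is a non-residue mod p, hence 839 remains inert in O_K.

remains prime (inert)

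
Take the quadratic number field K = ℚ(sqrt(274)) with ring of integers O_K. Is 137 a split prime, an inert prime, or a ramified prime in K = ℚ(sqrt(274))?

274 mod 4 = 2, hence disc K = 4·274 = 1096 and O_K = ℤ[√274].
disc(K) = 1096 = 137·8, so p = 137 is ramified.

137 is ramified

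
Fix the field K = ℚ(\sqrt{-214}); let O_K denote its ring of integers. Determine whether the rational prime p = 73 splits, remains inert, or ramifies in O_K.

-214 mod 4 = 2, hence disc K = 4·(-214) = -856 and O_K = ℤ[√-214].
disc(K) = -856 is not divisible by 73; 73 is unramified.
Euler's criterion: (-214)^36 mod 73 = 72. Thus (-214|73) = -1.
Legendre symbol -1 ⇒ 73 is inert.

p is inert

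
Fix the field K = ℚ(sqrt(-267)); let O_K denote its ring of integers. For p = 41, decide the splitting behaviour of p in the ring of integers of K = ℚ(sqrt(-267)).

-267 mod 4 = 1, hence disc K = -267 and O_K = ℤ[(1+√-267)/2].
Since gcd(41, -267) = 1 the prime 41 does not ramify.
Compute (-267/41) via Euler: 20^((41-1)/2) mod 41 = 1, so (-267/41) = 1.
Legendre symbol 1 ⇒ 41 is split.

41 splits in O_K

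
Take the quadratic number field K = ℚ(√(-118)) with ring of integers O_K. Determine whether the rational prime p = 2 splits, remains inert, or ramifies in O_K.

2 is ramified

Since -118 ≢ 1 mod 4, the ring of integers is ℤ[√-118] with discriminant 4·(-118) = -472.
2 divides disc(K) = -472, so 2 ramifies.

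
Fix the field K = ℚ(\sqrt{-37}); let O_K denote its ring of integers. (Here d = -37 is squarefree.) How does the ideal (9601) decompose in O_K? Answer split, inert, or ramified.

remains prime (inert)

d = -37 ≡ 3 (mod 4), so O_K = ℤ[√-37] and disc(K) = 4d = -148.
disc(K) = -148 is not divisible by 9601; 9601 is unramified.
Compute (-37/9601) via Euler: 9564^((9601-1)/2) mod 9601 = 9600, so (-37/9601) = -1.
Legendre symbol -1 ⇒ 9601 is inert.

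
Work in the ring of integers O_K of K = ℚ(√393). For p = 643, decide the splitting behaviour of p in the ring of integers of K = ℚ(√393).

Since 393 ≡ 1 mod 4, the ring of integers is ℤ[(1+√393)/2] with discriminant 393.
disc(K) = 393 is not divisible by 643; 643 is unramified.
Compute (393/643) via Euler: 393^((643-1)/2) mod 643 = 642, so (393/643) = -1.
(393/643) = -1, so 643 is inert.

inert — (643) stays prime in O_K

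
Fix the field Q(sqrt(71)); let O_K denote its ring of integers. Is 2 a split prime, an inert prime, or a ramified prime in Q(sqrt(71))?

ramifies in O_K

Since 71 ≢ 1 mod 4, the ring of integers is ℤ[√71] with discriminant 4·71 = 284.
Ramification test: 2 | 284. The prime 2 ramifies in K.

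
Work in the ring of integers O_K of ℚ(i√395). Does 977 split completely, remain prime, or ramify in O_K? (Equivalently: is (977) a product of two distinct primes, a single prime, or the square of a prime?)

-395 mod 4 = 1, hence disc K = -395 and O_K = ℤ[(1+√-395)/2].
disc(K) = -395 is not divisible by 977; 977 is unramified.
Legendre symbol by Euler's criterion: (-395/977) ≡ (-395)^488 ≡ 1 (mod 977), i.e. (-395/977) = 1.
d is a quadratic residue mod p, hence 977 splits in O_K.

split — (977) = 𝔭₁𝔭₂ with 𝔭₁ ≠ 𝔭₂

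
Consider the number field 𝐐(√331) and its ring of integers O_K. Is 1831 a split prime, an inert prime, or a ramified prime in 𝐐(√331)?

d = 331 ≡ 3 (mod 4), so O_K = ℤ[√331] and disc(K) = 4d = 1324.
Since gcd(1831, 1324) = 1 the prime 1831 does not ramify.
Legendre symbol by Euler's criterion: (331/1831) ≡ 331^915 ≡ 1 (mod 1831), i.e. (331/1831) = 1.
d is a quadratic residue mod p, hence 1831 splits in O_K.

1831 splits in O_K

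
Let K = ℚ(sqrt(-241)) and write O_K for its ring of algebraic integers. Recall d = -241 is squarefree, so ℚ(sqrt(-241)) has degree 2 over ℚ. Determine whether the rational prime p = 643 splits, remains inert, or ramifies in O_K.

-241 mod 4 = 3, hence disc K = 4·(-241) = -964 and O_K = ℤ[√-241].
643 ∤ -964, so 643 is unramified.
Euler's criterion: (-241)^321 mod 643 = 642. Thus (-241|643) = -1.
(-241/643) = -1, so 643 is inert.

p is inert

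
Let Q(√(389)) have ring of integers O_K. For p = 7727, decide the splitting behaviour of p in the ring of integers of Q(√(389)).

Since 389 ≡ 1 mod 4, the ring of integers is ℤ[(1+√389)/2] with discriminant 389.
Since gcd(7727, 389) = 1 the prime 7727 does not ramify.
Compute (389/7727) via Euler: 389^((7727-1)/2) mod 7727 = 7726, so (389/7727) = -1.
(389/7727) = -1, so 7727 is inert.

inert — (7727) stays prime in O_K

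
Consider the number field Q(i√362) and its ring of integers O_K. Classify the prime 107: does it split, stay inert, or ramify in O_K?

-362 mod 4 = 2, hence disc K = 4·(-362) = -1448 and O_K = ℤ[√-362].
disc(K) = -1448 is not divisible by 107; 107 is unramified.
Legendre symbol by Euler's criterion: (-362/107) ≡ (-362)^53 ≡ 106 (mod 107), i.e. (-362/107) = -1.
(-362/107) = -1, so 107 is inert.

inert — (107) stays prime in O_K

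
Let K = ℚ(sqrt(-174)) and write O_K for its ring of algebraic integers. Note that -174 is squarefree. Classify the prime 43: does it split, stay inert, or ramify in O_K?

splits completely

Since -174 ≢ 1 mod 4, the ring of integers is ℤ[√-174] with discriminant 4·(-174) = -696.
43 ∤ -696, so 43 is unramified.
(-174/43) = 41^21 mod 43 = 1, giving Legendre symbol 1.
d is a quadratic residue mod p, hence 43 splits in O_K.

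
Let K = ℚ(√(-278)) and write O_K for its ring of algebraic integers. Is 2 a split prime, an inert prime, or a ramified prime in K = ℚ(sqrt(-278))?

Since -278 ≢ 1 mod 4, the ring of integers is ℤ[√-278] with discriminant 4·(-278) = -1112.
Ramification test: 2 | -1112. The prime 2 ramifies in K.

ramifies in O_K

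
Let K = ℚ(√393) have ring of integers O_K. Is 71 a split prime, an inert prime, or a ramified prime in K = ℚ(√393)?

split

d = 393 ≡ 1 (mod 4), so O_K = ℤ[(1+√393)/2] and disc(K) = d = 393.
71 ∤ 393, so 71 is unramified.
Legendre symbol by Euler's criterion: (393/71) ≡ 393^35 ≡ 1 (mod 71), i.e. (393/71) = 1.
Legendre symbol 1 ⇒ 71 is split.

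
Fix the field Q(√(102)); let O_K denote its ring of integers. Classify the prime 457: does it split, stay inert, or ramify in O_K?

Since 102 ≢ 1 mod 4, the ring of integers is ℤ[√102] with discriminant 4·102 = 408.
disc(K) = 408 is not divisible by 457; 457 is unramified.
Compute (102/457) via Euler: 102^((457-1)/2) mod 457 = 1, so (102/457) = 1.
(102/457) = 1, so 457 splits.

split — (457) = 𝔭₁𝔭₂ with 𝔭₁ ≠ 𝔭₂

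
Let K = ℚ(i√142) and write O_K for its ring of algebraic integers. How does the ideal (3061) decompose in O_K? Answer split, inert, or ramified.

d = -142 ≡ 2 (mod 4), so O_K = ℤ[√-142] and disc(K) = 4d = -568.
disc(K) = -568 is not divisible by 3061; 3061 is unramified.
Legendre symbol by Euler's criterion: (-142/3061) ≡ (-142)^1530 ≡ 3060 (mod 3061), i.e. (-142/3061) = -1.
d is a non-residue mod p, hence 3061 remains inert in O_K.

remains prime (inert)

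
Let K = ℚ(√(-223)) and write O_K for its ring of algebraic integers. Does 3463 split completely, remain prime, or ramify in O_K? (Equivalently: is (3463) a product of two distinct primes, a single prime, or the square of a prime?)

d = -223 ≡ 1 (mod 4), so O_K = ℤ[(1+√-223)/2] and disc(K) = d = -223.
Since gcd(3463, -223) = 1 the prime 3463 does not ramify.
Compute (-223/3463) via Euler: 3240^((3463-1)/2) mod 3463 = 3462, so (-223/3463) = -1.
d is a non-residue mod p, hence 3463 remains inert in O_K.

p is inert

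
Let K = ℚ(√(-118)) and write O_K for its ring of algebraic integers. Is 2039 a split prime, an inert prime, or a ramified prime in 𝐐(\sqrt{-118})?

inert — (2039) stays prime in O_K

Since -118 ≢ 1 mod 4, the ring of integers is ℤ[√-118] with discriminant 4·(-118) = -472.
Since gcd(2039, -472) = 1 the prime 2039 does not ramify.
Compute (-118/2039) via Euler: 1921^((2039-1)/2) mod 2039 = 2038, so (-118/2039) = -1.
(-118/2039) = -1, so 2039 is inert.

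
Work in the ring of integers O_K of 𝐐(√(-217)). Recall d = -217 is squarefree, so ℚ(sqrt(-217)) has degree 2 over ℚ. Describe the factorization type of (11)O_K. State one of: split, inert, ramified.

d = -217 ≡ 3 (mod 4), so O_K = ℤ[√-217] and disc(K) = 4d = -868.
Since gcd(11, -868) = 1 the prime 11 does not ramify.
Compute (-217/11) via Euler: 3^((11-1)/2) mod 11 = 1, so (-217/11) = 1.
Legendre symbol 1 ⇒ 11 is split.

split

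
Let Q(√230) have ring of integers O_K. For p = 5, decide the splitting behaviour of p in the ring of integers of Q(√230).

Since 230 ≢ 1 mod 4, the ring of integers is ℤ[√230] with discriminant 4·230 = 920.
disc(K) = 920 = 5·184, so p = 5 is ramified.

5 is ramified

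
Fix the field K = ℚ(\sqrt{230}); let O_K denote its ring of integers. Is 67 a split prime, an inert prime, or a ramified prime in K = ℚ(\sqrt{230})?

d = 230 ≡ 2 (mod 4), so O_K = ℤ[√230] and disc(K) = 4d = 920.
Since gcd(67, 920) = 1 the prime 67 does not ramify.
Euler's criterion: 230^33 mod 67 = 1. Thus (230|67) = 1.
Legendre symbol 1 ⇒ 67 is split.

split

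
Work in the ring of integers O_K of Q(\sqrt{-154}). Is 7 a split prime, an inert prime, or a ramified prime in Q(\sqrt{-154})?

Since -154 ≢ 1 mod 4, the ring of integers is ℤ[√-154] with discriminant 4·(-154) = -616.
Ramification test: 7 | -616. The prime 7 ramifies in K.

ramified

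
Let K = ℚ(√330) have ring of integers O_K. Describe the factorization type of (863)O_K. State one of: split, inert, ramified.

330 mod 4 = 2, hence disc K = 4·330 = 1320 and O_K = ℤ[√330].
863 ∤ 1320, so 863 is unramified.
(330/863) = 330^431 mod 863 = 1, giving Legendre symbol 1.
(330/863) = 1, so 863 splits.

splits completely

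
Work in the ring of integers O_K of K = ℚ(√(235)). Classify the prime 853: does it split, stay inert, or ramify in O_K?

Since 235 ≢ 1 mod 4, the ring of integers is ℤ[√235] with discriminant 4·235 = 940.
disc(K) = 940 is not divisible by 853; 853 is unramified.
(235/853) = 235^426 mod 853 = 852, giving Legendre symbol -1.
Legendre symbol -1 ⇒ 853 is inert.

remains prime (inert)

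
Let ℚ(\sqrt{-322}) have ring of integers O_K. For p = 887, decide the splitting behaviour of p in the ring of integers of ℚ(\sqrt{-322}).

Since -322 ≢ 1 mod 4, the ring of integers is ℤ[√-322] with discriminant 4·(-322) = -1288.
disc(K) = -1288 is not divisible by 887; 887 is unramified.
Legendre symbol by Euler's criterion: (-322/887) ≡ (-322)^443 ≡ 1 (mod 887), i.e. (-322/887) = 1.
(-322/887) = 1, so 887 splits.

splits completely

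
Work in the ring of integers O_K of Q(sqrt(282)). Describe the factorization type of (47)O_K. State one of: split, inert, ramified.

Since 282 ≢ 1 mod 4, the ring of integers is ℤ[√282] with discriminant 4·282 = 1128.
disc(K) = 1128 = 47·24, so p = 47 is ramified.

ramified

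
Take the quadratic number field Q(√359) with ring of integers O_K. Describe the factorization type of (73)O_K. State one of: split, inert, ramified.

73 splits in O_K

359 mod 4 = 3, hence disc K = 4·359 = 1436 and O_K = ℤ[√359].
Since gcd(73, 1436) = 1 the prime 73 does not ramify.
Legendre symbol by Euler's criterion: (359/73) ≡ 359^36 ≡ 1 (mod 73), i.e. (359/73) = 1.
d is a quadratic residue mod p, hence 73 splits in O_K.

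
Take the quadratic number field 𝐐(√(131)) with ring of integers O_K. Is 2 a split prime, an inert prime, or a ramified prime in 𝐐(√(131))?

ramified

Since 131 ≢ 1 mod 4, the ring of integers is ℤ[√131] with discriminant 4·131 = 524.
Ramification test: 2 | 524. The prime 2 ramifies in K.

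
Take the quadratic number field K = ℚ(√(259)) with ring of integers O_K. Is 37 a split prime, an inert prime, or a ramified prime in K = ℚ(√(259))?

ramified

Since 259 ≢ 1 mod 4, the ring of integers is ℤ[√259] with discriminant 4·259 = 1036.
37 divides disc(K) = 1036, so 37 ramifies.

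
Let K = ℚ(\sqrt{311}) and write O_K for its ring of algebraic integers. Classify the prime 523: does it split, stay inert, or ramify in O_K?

d = 311 ≡ 3 (mod 4), so O_K = ℤ[√311] and disc(K) = 4d = 1244.
disc(K) = 1244 is not divisible by 523; 523 is unramified.
Legendre symbol by Euler's criterion: (311/523) ≡ 311^261 ≡ 522 (mod 523), i.e. (311/523) = -1.
d is a non-residue mod p, hence 523 remains inert in O_K.

inert — (523) stays prime in O_K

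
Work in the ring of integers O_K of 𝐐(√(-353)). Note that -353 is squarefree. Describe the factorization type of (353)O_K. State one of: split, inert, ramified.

ramified — (353) = 𝔭²

Since -353 ≢ 1 mod 4, the ring of integers is ℤ[√-353] with discriminant 4·(-353) = -1412.
disc(K) = -1412 = 353·(-4), so p = 353 is ramified.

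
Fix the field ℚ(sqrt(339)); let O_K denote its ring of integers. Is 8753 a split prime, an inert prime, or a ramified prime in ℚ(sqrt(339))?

Since 339 ≢ 1 mod 4, the ring of integers is ℤ[√339] with discriminant 4·339 = 1356.
disc(K) = 1356 is not divisible by 8753; 8753 is unramified.
Euler's criterion: 339^4376 mod 8753 = 8752. Thus (339|8753) = -1.
(339/8753) = -1, so 8753 is inert.

8753 remains inert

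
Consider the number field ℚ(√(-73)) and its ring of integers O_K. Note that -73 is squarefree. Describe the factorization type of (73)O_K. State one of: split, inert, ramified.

Since -73 ≢ 1 mod 4, the ring of integers is ℤ[√-73] with discriminant 4·(-73) = -292.
Ramification test: 73 | -292. The prime 73 ramifies in K.

p ramifies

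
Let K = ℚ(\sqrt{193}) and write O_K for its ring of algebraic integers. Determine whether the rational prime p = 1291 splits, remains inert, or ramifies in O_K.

1291 remains inert

Since 193 ≡ 1 mod 4, the ring of integers is ℤ[(1+√193)/2] with discriminant 193.
1291 ∤ 193, so 1291 is unramified.
Legendre symbol by Euler's criterion: (193/1291) ≡ 193^645 ≡ 1290 (mod 1291), i.e. (193/1291) = -1.
(193/1291) = -1, so 1291 is inert.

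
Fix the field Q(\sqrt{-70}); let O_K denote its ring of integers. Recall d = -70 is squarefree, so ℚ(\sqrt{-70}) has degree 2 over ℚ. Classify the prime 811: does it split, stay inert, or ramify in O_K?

-70 mod 4 = 2, hence disc K = 4·(-70) = -280 and O_K = ℤ[√-70].
disc(K) = -280 is not divisible by 811; 811 is unramified.
Compute (-70/811) via Euler: 741^((811-1)/2) mod 811 = 1, so (-70/811) = 1.
(-70/811) = 1, so 811 splits.

p splits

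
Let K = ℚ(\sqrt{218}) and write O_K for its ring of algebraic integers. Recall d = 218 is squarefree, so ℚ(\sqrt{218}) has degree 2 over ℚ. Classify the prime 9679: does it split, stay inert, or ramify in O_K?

splits completely

Since 218 ≢ 1 mod 4, the ring of integers is ℤ[√218] with discriminant 4·218 = 872.
Since gcd(9679, 872) = 1 the prime 9679 does not ramify.
Legendre symbol by Euler's criterion: (218/9679) ≡ 218^4839 ≡ 1 (mod 9679), i.e. (218/9679) = 1.
Legendre symbol 1 ⇒ 9679 is split.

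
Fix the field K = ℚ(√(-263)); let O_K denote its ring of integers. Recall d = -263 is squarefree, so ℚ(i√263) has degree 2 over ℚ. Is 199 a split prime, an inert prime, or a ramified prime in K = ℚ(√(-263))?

d = -263 ≡ 1 (mod 4), so O_K = ℤ[(1+√-263)/2] and disc(K) = d = -263.
Since gcd(199, -263) = 1 the prime 199 does not ramify.
Compute (-263/199) via Euler: 135^((199-1)/2) mod 199 = 198, so (-263/199) = -1.
Legendre symbol -1 ⇒ 199 is inert.

199 remains inert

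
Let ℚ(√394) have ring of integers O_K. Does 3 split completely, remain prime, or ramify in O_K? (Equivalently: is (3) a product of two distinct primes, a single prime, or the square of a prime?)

Since 394 ≢ 1 mod 4, the ring of integers is ℤ[√394] with discriminant 4·394 = 1576.
disc(K) = 1576 is not divisible by 3; 3 is unramified.
(394/3) = 1^1 mod 3 = 1, giving Legendre symbol 1.
(394/3) = 1, so 3 splits.

3 splits in O_K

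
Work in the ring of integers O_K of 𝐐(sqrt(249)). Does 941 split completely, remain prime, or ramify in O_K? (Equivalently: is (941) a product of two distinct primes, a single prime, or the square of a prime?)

p is inert

Since 249 ≡ 1 mod 4, the ring of integers is ℤ[(1+√249)/2] with discriminant 249.
941 ∤ 249, so 941 is unramified.
Compute (249/941) via Euler: 249^((941-1)/2) mod 941 = 940, so (249/941) = -1.
d is a non-residue mod p, hence 941 remains inert in O_K.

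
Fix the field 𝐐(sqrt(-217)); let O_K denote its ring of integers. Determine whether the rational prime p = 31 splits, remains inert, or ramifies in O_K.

p ramifies

Since -217 ≢ 1 mod 4, the ring of integers is ℤ[√-217] with discriminant 4·(-217) = -868.
disc(K) = -868 = 31·(-28), so p = 31 is ramified.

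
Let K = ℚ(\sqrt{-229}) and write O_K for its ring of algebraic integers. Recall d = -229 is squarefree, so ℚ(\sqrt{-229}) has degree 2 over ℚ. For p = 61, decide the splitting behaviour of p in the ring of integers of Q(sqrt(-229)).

Since -229 ≢ 1 mod 4, the ring of integers is ℤ[√-229] with discriminant 4·(-229) = -916.
61 ∤ -916, so 61 is unramified.
Legendre symbol by Euler's criterion: (-229/61) ≡ (-229)^30 ≡ 1 (mod 61), i.e. (-229/61) = 1.
(-229/61) = 1, so 61 splits.

61 splits in O_K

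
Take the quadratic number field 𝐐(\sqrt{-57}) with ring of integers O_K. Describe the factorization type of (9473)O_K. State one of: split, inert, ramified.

d = -57 ≡ 3 (mod 4), so O_K = ℤ[√-57] and disc(K) = 4d = -228.
9473 ∤ -228, so 9473 is unramified.
(-57/9473) = 9416^4736 mod 9473 = 9472, giving Legendre symbol -1.
d is a non-residue mod p, hence 9473 remains inert in O_K.

inert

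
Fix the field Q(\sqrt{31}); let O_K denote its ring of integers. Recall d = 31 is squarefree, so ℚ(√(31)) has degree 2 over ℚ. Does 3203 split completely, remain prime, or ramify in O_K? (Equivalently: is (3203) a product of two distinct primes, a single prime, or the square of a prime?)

inert — (3203) stays prime in O_K

Since 31 ≢ 1 mod 4, the ring of integers is ℤ[√31] with discriminant 4·31 = 124.
Since gcd(3203, 124) = 1 the prime 3203 does not ramify.
Euler's criterion: 31^1601 mod 3203 = 3202. Thus (31|3203) = -1.
(31/3203) = -1, so 3203 is inert.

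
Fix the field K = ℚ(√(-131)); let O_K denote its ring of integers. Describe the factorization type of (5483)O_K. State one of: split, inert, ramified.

split — (5483) = 𝔭₁𝔭₂ with 𝔭₁ ≠ 𝔭₂

-131 mod 4 = 1, hence disc K = -131 and O_K = ℤ[(1+√-131)/2].
disc(K) = -131 is not divisible by 5483; 5483 is unramified.
Legendre symbol by Euler's criterion: (-131/5483) ≡ (-131)^2741 ≡ 1 (mod 5483), i.e. (-131/5483) = 1.
Legendre symbol 1 ⇒ 5483 is split.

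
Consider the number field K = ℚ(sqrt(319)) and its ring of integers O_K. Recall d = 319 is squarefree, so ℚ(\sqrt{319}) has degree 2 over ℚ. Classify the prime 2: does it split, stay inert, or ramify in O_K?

Since 319 ≢ 1 mod 4, the ring of integers is ℤ[√319] with discriminant 4·319 = 1276.
2 divides disc(K) = 1276, so 2 ramifies.

ramifies in O_K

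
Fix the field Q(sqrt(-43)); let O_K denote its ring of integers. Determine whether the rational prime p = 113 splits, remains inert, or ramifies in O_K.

-43 mod 4 = 1, hence disc K = -43 and O_K = ℤ[(1+√-43)/2].
113 ∤ -43, so 113 is unramified.
(-43/113) = 70^56 mod 113 = 112, giving Legendre symbol -1.
d is a non-residue mod p, hence 113 remains inert in O_K.

inert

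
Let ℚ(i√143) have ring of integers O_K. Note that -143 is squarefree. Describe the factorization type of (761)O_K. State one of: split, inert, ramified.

d = -143 ≡ 1 (mod 4), so O_K = ℤ[(1+√-143)/2] and disc(K) = d = -143.
761 ∤ -143, so 761 is unramified.
Euler's criterion: (-143)^380 mod 761 = 1. Thus (-143|761) = 1.
d is a quadratic residue mod p, hence 761 splits in O_K.

761 splits in O_K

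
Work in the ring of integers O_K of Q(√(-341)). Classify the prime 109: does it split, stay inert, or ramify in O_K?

109 remains inert

-341 mod 4 = 3, hence disc K = 4·(-341) = -1364 and O_K = ℤ[√-341].
Since gcd(109, -1364) = 1 the prime 109 does not ramify.
(-341/109) = 95^54 mod 109 = 108, giving Legendre symbol -1.
Legendre symbol -1 ⇒ 109 is inert.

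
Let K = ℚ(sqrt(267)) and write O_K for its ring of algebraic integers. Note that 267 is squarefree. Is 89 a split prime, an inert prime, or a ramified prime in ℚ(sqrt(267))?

d = 267 ≡ 3 (mod 4), so O_K = ℤ[√267] and disc(K) = 4d = 1068.
Ramification test: 89 | 1068. The prime 89 ramifies in K.

89 is ramified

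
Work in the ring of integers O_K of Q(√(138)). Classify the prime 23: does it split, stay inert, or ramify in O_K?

p ramifies

138 mod 4 = 2, hence disc K = 4·138 = 552 and O_K = ℤ[√138].
disc(K) = 552 = 23·24, so p = 23 is ramified.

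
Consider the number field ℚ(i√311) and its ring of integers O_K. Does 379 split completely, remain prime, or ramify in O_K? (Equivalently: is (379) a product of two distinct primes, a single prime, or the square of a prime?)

p is inert

-311 mod 4 = 1, hence disc K = -311 and O_K = ℤ[(1+√-311)/2].
disc(K) = -311 is not divisible by 379; 379 is unramified.
Legendre symbol by Euler's criterion: (-311/379) ≡ (-311)^189 ≡ 378 (mod 379), i.e. (-311/379) = -1.
d is a non-residue mod p, hence 379 remains inert in O_K.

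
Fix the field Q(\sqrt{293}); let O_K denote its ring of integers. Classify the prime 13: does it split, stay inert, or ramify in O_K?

p is inert

293 mod 4 = 1, hence disc K = 293 and O_K = ℤ[(1+√293)/2].
Since gcd(13, 293) = 1 the prime 13 does not ramify.
Euler's criterion: 293^6 mod 13 = 12. Thus (293|13) = -1.
(293/13) = -1, so 13 is inert.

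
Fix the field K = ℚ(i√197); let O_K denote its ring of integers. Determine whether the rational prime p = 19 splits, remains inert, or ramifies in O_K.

Since -197 ≢ 1 mod 4, the ring of integers is ℤ[√-197] with discriminant 4·(-197) = -788.
19 ∤ -788, so 19 is unramified.
(-197/19) = 12^9 mod 19 = 18, giving Legendre symbol -1.
d is a non-residue mod p, hence 19 remains inert in O_K.

remains prime (inert)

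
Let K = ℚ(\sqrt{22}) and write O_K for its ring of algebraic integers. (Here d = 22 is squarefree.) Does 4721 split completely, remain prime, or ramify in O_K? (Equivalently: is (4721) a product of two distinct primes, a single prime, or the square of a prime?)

Since 22 ≢ 1 mod 4, the ring of integers is ℤ[√22] with discriminant 4·22 = 88.
Since gcd(4721, 88) = 1 the prime 4721 does not ramify.
(22/4721) = 22^2360 mod 4721 = 4720, giving Legendre symbol -1.
d is a non-residue mod p, hence 4721 remains inert in O_K.

p is inert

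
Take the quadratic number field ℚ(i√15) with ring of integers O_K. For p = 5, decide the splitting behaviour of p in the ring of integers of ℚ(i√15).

ramifies in O_K

d = -15 ≡ 1 (mod 4), so O_K = ℤ[(1+√-15)/2] and disc(K) = d = -15.
Ramification test: 5 | -15. The prime 5 ramifies in K.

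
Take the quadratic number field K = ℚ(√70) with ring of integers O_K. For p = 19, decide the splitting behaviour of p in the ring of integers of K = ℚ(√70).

inert

d = 70 ≡ 2 (mod 4), so O_K = ℤ[√70] and disc(K) = 4d = 280.
disc(K) = 280 is not divisible by 19; 19 is unramified.
Legendre symbol by Euler's criterion: (70/19) ≡ 70^9 ≡ 18 (mod 19), i.e. (70/19) = -1.
Legendre symbol -1 ⇒ 19 is inert.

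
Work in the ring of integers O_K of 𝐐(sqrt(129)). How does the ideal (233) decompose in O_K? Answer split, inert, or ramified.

splits completely

129 mod 4 = 1, hence disc K = 129 and O_K = ℤ[(1+√129)/2].
Since gcd(233, 129) = 1 the prime 233 does not ramify.
Legendre symbol by Euler's criterion: (129/233) ≡ 129^116 ≡ 1 (mod 233), i.e. (129/233) = 1.
Legendre symbol 1 ⇒ 233 is split.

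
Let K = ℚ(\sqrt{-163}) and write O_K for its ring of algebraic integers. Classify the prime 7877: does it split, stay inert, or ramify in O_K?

Since -163 ≡ 1 mod 4, the ring of integers is ℤ[(1+√-163)/2] with discriminant -163.
Since gcd(7877, -163) = 1 the prime 7877 does not ramify.
Euler's criterion: (-163)^3938 mod 7877 = 1. Thus (-163|7877) = 1.
(-163/7877) = 1, so 7877 splits.

7877 splits in O_K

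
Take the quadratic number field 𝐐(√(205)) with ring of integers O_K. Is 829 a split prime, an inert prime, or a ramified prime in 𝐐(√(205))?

d = 205 ≡ 1 (mod 4), so O_K = ℤ[(1+√205)/2] and disc(K) = d = 205.
829 ∤ 205, so 829 is unramified.
Euler's criterion: 205^414 mod 829 = 1. Thus (205|829) = 1.
d is a quadratic residue mod p, hence 829 splits in O_K.

split — (829) = 𝔭₁𝔭₂ with 𝔭₁ ≠ 𝔭₂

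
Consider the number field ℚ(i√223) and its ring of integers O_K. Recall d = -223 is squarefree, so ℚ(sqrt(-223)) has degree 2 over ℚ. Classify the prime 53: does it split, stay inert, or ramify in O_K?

d = -223 ≡ 1 (mod 4), so O_K = ℤ[(1+√-223)/2] and disc(K) = d = -223.
disc(K) = -223 is not divisible by 53; 53 is unramified.
Compute (-223/53) via Euler: 42^((53-1)/2) mod 53 = 1, so (-223/53) = 1.
(-223/53) = 1, so 53 splits.

split — (53) = 𝔭₁𝔭₂ with 𝔭₁ ≠ 𝔭₂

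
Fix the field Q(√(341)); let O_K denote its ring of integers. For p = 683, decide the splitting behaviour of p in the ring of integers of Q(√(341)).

683 splits in O_K

d = 341 ≡ 1 (mod 4), so O_K = ℤ[(1+√341)/2] and disc(K) = d = 341.
Since gcd(683, 341) = 1 the prime 683 does not ramify.
Euler's criterion: 341^341 mod 683 = 1. Thus (341|683) = 1.
Legendre symbol 1 ⇒ 683 is split.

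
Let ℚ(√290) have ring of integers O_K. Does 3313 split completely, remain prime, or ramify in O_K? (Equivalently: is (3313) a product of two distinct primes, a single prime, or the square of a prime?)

290 mod 4 = 2, hence disc K = 4·290 = 1160 and O_K = ℤ[√290].
Since gcd(3313, 1160) = 1 the prime 3313 does not ramify.
Compute (290/3313) via Euler: 290^((3313-1)/2) mod 3313 = 3312, so (290/3313) = -1.
Legendre symbol -1 ⇒ 3313 is inert.

inert — (3313) stays prime in O_K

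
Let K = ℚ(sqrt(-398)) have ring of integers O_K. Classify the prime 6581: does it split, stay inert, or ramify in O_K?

-398 mod 4 = 2, hence disc K = 4·(-398) = -1592 and O_K = ℤ[√-398].
disc(K) = -1592 is not divisible by 6581; 6581 is unramified.
Compute (-398/6581) via Euler: 6183^((6581-1)/2) mod 6581 = 6580, so (-398/6581) = -1.
d is a non-residue mod p, hence 6581 remains inert in O_K.

inert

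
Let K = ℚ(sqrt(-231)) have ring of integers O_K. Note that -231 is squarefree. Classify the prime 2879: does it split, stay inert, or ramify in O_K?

d = -231 ≡ 1 (mod 4), so O_K = ℤ[(1+√-231)/2] and disc(K) = d = -231.
2879 ∤ -231, so 2879 is unramified.
Legendre symbol by Euler's criterion: (-231/2879) ≡ (-231)^1439 ≡ 1 (mod 2879), i.e. (-231/2879) = 1.
Legendre symbol 1 ⇒ 2879 is split.

split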